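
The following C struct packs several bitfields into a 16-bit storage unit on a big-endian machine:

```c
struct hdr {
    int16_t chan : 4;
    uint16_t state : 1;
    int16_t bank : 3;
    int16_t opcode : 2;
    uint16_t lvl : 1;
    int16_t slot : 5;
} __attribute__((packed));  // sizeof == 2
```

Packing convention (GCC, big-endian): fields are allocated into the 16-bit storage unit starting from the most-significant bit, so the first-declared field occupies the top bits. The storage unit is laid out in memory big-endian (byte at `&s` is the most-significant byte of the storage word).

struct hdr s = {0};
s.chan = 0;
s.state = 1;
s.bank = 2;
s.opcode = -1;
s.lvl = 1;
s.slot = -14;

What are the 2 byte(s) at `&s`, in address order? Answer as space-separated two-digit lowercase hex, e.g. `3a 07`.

0a f2

chan:4 = 0 → 0x0 << 12 → word 0x0000
state:1 = 1 → 0x1 << 11 → word 0x0800
bank:3 = 2 → 0x2 << 8 → word 0x0a00
opcode:2 = -1 → 0x3 << 6 → word 0x0ac0
lvl:1 = 1 → 0x1 << 5 → word 0x0ae0
slot:5 = -14 → 0x12 << 0 → word 0x0af2
word = 0x0af2 → big-endian bytes:
  [0]=0x0a  [1]=0xf2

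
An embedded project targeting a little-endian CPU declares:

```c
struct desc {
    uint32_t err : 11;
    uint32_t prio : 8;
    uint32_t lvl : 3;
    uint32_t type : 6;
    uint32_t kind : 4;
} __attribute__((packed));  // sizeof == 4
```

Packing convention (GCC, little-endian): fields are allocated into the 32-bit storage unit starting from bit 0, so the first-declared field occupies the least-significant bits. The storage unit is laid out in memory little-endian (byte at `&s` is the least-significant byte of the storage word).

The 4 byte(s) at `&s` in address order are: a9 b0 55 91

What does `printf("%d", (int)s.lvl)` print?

[0]=0xa9 [1]=0xb0 [2]=0x55 [3]=0x91 (little-endian) → word 0x9155b0a9
err [0+:11] = (word>>0) & 0x7ff = 169
prio [11+:8] = (word>>11) & 0xff = 182
lvl [19+:3] = (word>>19) & 0x7 = 2  ←
type [22+:6] = (word>>22) & 0x3f = 5
kind [28+:4] = (word>>28) & 0xf = 9

2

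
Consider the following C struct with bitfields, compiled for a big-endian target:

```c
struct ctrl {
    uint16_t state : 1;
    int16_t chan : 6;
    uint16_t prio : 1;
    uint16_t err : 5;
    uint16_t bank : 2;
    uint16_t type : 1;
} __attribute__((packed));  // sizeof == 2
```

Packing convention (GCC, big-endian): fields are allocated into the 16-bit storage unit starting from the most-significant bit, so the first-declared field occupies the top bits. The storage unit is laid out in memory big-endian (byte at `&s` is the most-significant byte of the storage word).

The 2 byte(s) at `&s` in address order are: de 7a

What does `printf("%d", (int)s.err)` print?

[0]=0xde [1]=0x7a (big-endian) → word 0xde7a
state:1 @ bit 15 → (0xde7a>>15)&0x1 = 0x1
chan:6 @ bit 9 → (0xde7a>>9)&0x3f = 0x2f
prio:1 @ bit 8 → (0xde7a>>8)&0x1 = 0x0
err:5 @ bit 3 → (0xde7a>>3)&0x1f = 0xf  ←
bank:2 @ bit 1 → (0xde7a>>1)&0x3 = 0x1
type:1 @ bit 0 → (0xde7a>>0)&0x1 = 0x0

15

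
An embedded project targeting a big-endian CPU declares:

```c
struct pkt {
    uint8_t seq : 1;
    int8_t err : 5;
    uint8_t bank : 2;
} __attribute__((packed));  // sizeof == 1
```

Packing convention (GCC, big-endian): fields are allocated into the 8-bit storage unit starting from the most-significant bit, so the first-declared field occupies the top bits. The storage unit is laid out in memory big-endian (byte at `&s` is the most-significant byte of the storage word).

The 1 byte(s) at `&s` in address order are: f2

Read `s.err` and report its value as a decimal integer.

-4

[0]=0xf2 (big-endian) → word 0xf2
seq:1 @ bit 7 → (0xf2>>7)&0x1 = 0x1
err:5 @ bit 2 → (0xf2>>2)&0x1f = 0x1c  ←
bank:2 @ bit 0 → (0xf2>>0)&0x3 = 0x2
err signed 5b, MSB=1: 28 - 32 = -4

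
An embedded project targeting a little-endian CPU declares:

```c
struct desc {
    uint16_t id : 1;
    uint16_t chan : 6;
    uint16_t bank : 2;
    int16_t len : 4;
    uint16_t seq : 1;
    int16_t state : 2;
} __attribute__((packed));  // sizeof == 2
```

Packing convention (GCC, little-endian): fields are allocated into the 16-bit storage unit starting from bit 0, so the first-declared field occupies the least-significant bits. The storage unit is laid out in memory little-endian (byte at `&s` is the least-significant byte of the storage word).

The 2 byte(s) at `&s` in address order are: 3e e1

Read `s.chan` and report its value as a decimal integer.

[0]=0x3e [1]=0xe1 (little-endian) → word 0xe13e
id:1 @ bit 0 → (0xe13e>>0)&0x1 = 0x0
chan:6 @ bit 1 → (0xe13e>>1)&0x3f = 0x1f  ←
bank:2 @ bit 7 → (0xe13e>>7)&0x3 = 0x2
len:4 @ bit 9 → (0xe13e>>9)&0xf = 0x0
seq:1 @ bit 13 → (0xe13e>>13)&0x1 = 0x1
state:2 @ bit 14 → (0xe13e>>14)&0x3 = 0x3

31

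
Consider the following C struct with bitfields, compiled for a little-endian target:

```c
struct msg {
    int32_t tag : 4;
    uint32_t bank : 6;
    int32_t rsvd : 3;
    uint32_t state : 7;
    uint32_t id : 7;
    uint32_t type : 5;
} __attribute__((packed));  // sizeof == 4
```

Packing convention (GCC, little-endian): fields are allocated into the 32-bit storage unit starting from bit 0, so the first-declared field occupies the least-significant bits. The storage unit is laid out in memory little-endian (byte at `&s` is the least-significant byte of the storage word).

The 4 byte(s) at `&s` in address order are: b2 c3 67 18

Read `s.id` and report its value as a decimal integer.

6

[0]=0xb2 [1]=0xc3 [2]=0x67 [3]=0x18 (little-endian) → word 0x1867c3b2
tag:4 @ bit 0 → (0x1867c3b2>>0)&0xf = 0x2
bank:6 @ bit 4 → (0x1867c3b2>>4)&0x3f = 0x3b
rsvd:3 @ bit 10 → (0x1867c3b2>>10)&0x7 = 0x0
state:7 @ bit 13 → (0x1867c3b2>>13)&0x7f = 0x3e
id:7 @ bit 20 → (0x1867c3b2>>20)&0x7f = 0x6  ←
type:5 @ bit 27 → (0x1867c3b2>>27)&0x1f = 0x3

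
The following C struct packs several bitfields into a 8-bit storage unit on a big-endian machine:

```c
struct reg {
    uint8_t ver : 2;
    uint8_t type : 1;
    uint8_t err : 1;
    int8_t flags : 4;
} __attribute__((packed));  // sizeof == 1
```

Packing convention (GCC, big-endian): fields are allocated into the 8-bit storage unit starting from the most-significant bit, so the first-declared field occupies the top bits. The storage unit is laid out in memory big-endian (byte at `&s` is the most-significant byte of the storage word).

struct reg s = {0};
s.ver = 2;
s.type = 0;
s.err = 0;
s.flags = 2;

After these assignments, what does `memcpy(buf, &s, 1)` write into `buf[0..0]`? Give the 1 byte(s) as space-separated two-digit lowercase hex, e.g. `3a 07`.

82

[6+:2] ver=2 & 0x3 = 0x2; word=0x80
[5+:1] type=0 & 0x1 = 0x0; word=0x80
[4+:1] err=0 & 0x1 = 0x0; word=0x80
[0+:4] flags=2 & 0xf = 0x2; word=0x82
word = 0x82 → big-endian bytes:
  [0]=0x82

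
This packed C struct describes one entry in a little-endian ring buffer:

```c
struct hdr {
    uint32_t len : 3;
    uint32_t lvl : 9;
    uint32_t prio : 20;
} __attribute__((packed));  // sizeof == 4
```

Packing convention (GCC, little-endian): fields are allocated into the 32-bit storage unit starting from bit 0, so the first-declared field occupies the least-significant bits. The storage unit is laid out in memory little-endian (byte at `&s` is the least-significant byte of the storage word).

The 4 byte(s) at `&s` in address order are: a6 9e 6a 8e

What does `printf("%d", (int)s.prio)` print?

[0]=0xa6 [1]=0x9e [2]=0x6a [3]=0x8e (little-endian) → word 0x8e6a9ea6
len:3 @ bit 0 → (0x8e6a9ea6>>0)&0x7 = 0x6
lvl:9 @ bit 3 → (0x8e6a9ea6>>3)&0x1ff = 0x1d4
prio:20 @ bit 12 → (0x8e6a9ea6>>12)&0xfffff = 0x8e6a9  ←

583337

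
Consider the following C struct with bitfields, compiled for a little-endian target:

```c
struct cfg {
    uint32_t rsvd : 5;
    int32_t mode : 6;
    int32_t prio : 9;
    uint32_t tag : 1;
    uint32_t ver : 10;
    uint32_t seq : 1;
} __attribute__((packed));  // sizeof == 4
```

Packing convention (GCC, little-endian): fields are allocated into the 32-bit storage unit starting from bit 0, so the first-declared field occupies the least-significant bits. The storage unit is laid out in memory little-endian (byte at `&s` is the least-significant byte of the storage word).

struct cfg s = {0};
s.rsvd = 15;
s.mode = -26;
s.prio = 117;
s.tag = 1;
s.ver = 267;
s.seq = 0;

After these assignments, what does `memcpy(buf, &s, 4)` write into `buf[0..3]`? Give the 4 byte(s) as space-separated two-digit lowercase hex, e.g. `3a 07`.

cf ac 73 21

rsvd (5b) val=15 bits=0xf at bit 0: 0x0000000f
mode (6b) val=-26 bits=0x26 at bit 5: 0x000004cf
prio (9b) val=117 bits=0x75 at bit 11: 0x0003accf
tag (1b) val=1 bits=0x1 at bit 20: 0x0013accf
ver (10b) val=267 bits=0x10b at bit 21: 0x2173accf
seq (1b) val=0 bits=0x0 at bit 31: 0x2173accf
word = 0x2173accf → little-endian bytes:
  [0]=0xcf  [1]=0xac  [2]=0x73  [3]=0x21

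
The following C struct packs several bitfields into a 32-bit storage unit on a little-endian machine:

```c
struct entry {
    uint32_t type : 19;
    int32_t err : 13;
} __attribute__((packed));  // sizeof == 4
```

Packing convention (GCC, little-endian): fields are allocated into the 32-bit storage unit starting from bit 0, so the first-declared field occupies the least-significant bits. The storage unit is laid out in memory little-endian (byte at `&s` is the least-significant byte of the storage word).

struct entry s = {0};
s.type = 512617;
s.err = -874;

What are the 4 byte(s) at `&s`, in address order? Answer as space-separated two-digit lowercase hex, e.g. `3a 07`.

type:19 = 512617 → 0x7d269 << 0 → word 0x0007d269
err:13 = -874 → 0x1c96 << 19 → word 0xe4b7d269
word = 0xe4b7d269 → little-endian bytes:
  [0]=0x69  [1]=0xd2  [2]=0xb7  [3]=0xe4

69 d2 b7 e4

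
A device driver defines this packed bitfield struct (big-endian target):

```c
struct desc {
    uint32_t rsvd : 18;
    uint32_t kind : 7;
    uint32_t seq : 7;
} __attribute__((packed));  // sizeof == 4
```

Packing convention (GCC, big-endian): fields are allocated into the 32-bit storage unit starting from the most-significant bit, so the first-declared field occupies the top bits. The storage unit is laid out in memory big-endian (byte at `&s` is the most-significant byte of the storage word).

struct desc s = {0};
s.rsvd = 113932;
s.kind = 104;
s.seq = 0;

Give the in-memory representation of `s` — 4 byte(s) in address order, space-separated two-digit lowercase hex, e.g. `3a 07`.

rsvd (18b) val=113932 bits=0x1bd0c at bit 14: 0x6f430000
kind (7b) val=104 bits=0x68 at bit 7: 0x6f433400
seq (7b) val=0 bits=0x0 at bit 0: 0x6f433400
word = 0x6f433400 → big-endian bytes:
  [0]=0x6f  [1]=0x43  [2]=0x34  [3]=0x00

6f 43 34 00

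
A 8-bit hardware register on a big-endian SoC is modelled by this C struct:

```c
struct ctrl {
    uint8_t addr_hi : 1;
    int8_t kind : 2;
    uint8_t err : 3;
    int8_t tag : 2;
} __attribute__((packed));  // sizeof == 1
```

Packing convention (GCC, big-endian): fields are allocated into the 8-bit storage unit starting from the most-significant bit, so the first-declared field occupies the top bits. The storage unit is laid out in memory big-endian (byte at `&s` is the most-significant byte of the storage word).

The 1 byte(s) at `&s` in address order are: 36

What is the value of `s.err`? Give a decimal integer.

5

[0]=0x36 (big-endian) → word 0x36
addr_hi [7+:1] = (word>>7) & 0x1 = 0
kind [5+:2] = (word>>5) & 0x3 = 1
err [2+:3] = (word>>2) & 0x7 = 5  ←
tag [0+:2] = (word>>0) & 0x3 = 2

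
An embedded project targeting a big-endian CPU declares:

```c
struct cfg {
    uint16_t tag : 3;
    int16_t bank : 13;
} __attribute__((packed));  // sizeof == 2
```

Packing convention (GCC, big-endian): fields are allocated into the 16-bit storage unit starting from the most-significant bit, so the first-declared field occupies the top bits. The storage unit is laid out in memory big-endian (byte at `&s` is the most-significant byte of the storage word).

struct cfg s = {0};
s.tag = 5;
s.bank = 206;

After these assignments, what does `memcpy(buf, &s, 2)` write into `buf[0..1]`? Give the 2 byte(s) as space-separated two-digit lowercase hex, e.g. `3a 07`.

[13+:3] tag=5 & 0x7 = 0x5; word=0xa000
[0+:13] bank=206 & 0x1fff = 0xce; word=0xa0ce
word = 0xa0ce → big-endian bytes:
  [0]=0xa0  [1]=0xce

a0 ce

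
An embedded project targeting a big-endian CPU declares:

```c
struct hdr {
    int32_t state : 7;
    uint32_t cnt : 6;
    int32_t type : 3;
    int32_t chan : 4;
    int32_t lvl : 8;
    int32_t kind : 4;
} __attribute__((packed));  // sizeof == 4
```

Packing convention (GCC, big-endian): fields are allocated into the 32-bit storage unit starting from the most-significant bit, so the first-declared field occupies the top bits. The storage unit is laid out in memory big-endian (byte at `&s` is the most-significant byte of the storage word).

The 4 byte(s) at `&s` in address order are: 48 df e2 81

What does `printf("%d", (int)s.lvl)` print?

40

[0]=0x48 [1]=0xdf [2]=0xe2 [3]=0x81 (big-endian) → word 0x48dfe281
state [25+:7] = (word>>25) & 0x7f = 36
cnt [19+:6] = (word>>19) & 0x3f = 27
type [16+:3] = (word>>16) & 0x7 = 7
chan [12+:4] = (word>>12) & 0xf = 14
lvl [4+:8] = (word>>4) & 0xff = 40  ←
kind [0+:4] = (word>>0) & 0xf = 1
lvl signed 8b, MSB=0: value = 40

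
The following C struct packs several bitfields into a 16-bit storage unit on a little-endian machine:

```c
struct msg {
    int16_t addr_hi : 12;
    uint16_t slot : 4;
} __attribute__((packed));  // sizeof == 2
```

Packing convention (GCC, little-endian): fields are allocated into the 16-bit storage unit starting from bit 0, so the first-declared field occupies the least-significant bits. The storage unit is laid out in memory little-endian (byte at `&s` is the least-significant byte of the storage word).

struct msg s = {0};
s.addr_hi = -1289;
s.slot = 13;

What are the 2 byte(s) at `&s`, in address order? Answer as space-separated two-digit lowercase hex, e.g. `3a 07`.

addr_hi (12b) val=-1289 bits=0xaf7 at bit 0: 0x0af7
slot (4b) val=13 bits=0xd at bit 12: 0xdaf7
word = 0xdaf7 → little-endian bytes:
  [0]=0xf7  [1]=0xda

f7 da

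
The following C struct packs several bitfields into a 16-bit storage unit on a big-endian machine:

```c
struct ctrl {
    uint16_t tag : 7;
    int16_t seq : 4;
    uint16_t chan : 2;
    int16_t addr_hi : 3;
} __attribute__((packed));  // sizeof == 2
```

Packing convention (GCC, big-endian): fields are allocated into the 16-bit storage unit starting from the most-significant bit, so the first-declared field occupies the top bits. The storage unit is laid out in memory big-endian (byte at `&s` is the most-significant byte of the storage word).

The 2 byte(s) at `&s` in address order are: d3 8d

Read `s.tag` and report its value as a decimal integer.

105

[0]=0xd3 [1]=0x8d (big-endian) → word 0xd38d
tag [9+:7] = (word>>9) & 0x7f = 105  ←
seq [5+:4] = (word>>5) & 0xf = 12
chan [3+:2] = (word>>3) & 0x3 = 1
addr_hi [0+:3] = (word>>0) & 0x7 = 5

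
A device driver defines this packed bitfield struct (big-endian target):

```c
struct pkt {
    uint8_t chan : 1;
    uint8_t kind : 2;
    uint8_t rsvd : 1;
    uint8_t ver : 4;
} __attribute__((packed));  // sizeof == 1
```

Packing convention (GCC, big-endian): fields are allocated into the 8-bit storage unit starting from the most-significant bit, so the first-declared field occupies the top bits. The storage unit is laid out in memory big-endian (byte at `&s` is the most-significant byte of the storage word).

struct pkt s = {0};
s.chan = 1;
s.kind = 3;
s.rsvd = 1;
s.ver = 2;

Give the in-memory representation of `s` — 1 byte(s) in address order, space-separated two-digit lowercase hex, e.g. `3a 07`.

f2

[7+:1] chan=1 & 0x1 = 0x1; word=0x80
[5+:2] kind=3 & 0x3 = 0x3; word=0xe0
[4+:1] rsvd=1 & 0x1 = 0x1; word=0xf0
[0+:4] ver=2 & 0xf = 0x2; word=0xf2
word = 0xf2 → big-endian bytes:
  [0]=0xf2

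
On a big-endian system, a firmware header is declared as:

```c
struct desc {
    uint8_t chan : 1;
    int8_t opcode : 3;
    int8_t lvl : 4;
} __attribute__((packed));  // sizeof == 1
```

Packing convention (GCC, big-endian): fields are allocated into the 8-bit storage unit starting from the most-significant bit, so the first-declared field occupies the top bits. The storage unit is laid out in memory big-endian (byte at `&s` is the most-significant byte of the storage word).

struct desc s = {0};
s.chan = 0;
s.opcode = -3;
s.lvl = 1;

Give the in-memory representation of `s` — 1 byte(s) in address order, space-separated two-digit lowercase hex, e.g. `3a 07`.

chan:1 = 0 → 0x0 << 7 → word 0x00
opcode:3 = -3 → 0x5 << 4 → word 0x50
lvl:4 = 1 → 0x1 << 0 → word 0x51
word = 0x51 → big-endian bytes:
  [0]=0x51

51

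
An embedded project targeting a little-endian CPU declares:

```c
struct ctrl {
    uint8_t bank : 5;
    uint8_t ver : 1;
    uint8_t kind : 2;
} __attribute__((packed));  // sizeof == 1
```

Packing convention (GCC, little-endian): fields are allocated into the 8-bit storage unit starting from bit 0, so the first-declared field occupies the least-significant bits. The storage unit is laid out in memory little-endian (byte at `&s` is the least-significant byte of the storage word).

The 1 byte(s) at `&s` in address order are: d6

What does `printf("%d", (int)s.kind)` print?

[0]=0xd6 (little-endian) → word 0xd6
bank [0+:5] = (word>>0) & 0x1f = 22
ver [5+:1] = (word>>5) & 0x1 = 0
kind [6+:2] = (word>>6) & 0x3 = 3  ←

3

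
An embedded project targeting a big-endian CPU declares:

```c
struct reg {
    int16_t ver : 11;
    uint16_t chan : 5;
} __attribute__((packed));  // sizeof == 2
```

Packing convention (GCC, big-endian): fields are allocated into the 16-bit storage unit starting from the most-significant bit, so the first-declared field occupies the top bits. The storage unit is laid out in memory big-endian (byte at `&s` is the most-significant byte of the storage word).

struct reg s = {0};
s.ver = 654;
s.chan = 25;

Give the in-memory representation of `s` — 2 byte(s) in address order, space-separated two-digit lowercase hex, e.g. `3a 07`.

51 d9

ver (11b) val=654 bits=0x28e at bit 5: 0x51c0
chan (5b) val=25 bits=0x19 at bit 0: 0x51d9
word = 0x51d9 → big-endian bytes:
  [0]=0x51  [1]=0xd9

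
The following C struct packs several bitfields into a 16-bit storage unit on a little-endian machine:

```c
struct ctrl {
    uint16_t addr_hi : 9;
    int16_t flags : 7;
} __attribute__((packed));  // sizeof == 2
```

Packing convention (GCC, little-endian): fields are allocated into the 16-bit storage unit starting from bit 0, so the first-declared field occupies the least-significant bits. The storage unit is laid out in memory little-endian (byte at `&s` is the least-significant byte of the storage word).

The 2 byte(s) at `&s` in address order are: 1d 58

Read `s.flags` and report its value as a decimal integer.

44

[0]=0x1d [1]=0x58 (little-endian) → word 0x581d
addr_hi:9 @ bit 0 → (0x581d>>0)&0x1ff = 0x1d
flags:7 @ bit 9 → (0x581d>>9)&0x7f = 0x2c  ←
flags signed 7b, MSB=0: value = 44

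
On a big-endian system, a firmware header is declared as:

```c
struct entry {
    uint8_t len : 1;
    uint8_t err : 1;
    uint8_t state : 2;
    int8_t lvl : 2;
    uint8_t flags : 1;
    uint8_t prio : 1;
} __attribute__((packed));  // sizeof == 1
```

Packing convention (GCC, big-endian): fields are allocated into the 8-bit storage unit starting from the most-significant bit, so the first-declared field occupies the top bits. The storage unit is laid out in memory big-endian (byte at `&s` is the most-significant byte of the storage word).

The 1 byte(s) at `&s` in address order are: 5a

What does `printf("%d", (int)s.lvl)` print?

[0]=0x5a (big-endian) → word 0x5a
len [7+:1] = (word>>7) & 0x1 = 0
err [6+:1] = (word>>6) & 0x1 = 1
state [4+:2] = (word>>4) & 0x3 = 1
lvl [2+:2] = (word>>2) & 0x3 = 2  ←
flags [1+:1] = (word>>1) & 0x1 = 1
prio [0+:1] = (word>>0) & 0x1 = 0
lvl signed 2b, MSB=1: 2 - 4 = -2

-2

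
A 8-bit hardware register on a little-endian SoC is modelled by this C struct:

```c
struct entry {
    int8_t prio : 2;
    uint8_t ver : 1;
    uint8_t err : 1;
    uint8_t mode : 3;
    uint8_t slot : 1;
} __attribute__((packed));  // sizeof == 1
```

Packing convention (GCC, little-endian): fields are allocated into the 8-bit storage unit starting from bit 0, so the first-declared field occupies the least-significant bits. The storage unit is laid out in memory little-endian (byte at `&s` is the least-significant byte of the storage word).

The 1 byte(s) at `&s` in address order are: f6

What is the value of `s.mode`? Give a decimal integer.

7

[0]=0xf6 (little-endian) → word 0xf6
prio [0+:2] = (word>>0) & 0x3 = 2
ver [2+:1] = (word>>2) & 0x1 = 1
err [3+:1] = (word>>3) & 0x1 = 0
mode [4+:3] = (word>>4) & 0x7 = 7  ←
slot [7+:1] = (word>>7) & 0x1 = 1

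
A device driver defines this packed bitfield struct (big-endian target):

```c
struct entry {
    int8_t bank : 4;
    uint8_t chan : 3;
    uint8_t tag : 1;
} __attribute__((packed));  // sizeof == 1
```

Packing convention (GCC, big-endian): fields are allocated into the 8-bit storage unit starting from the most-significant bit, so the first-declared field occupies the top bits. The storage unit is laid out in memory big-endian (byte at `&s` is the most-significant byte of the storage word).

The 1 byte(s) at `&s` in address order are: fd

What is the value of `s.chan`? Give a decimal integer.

6

[0]=0xfd (big-endian) → word 0xfd
bank [4+:4] = (word>>4) & 0xf = 15
chan [1+:3] = (word>>1) & 0x7 = 6  ←
tag [0+:1] = (word>>0) & 0x1 = 1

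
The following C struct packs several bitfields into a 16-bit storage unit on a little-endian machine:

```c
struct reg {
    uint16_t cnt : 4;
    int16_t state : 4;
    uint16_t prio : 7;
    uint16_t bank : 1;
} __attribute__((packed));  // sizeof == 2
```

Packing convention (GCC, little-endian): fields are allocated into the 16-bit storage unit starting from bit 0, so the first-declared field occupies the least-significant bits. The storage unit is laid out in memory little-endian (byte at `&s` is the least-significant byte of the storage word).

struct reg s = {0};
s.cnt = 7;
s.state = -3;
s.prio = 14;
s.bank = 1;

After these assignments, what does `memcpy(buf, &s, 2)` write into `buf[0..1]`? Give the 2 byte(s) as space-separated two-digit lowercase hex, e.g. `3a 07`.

cnt (4b) val=7 bits=0x7 at bit 0: 0x0007
state (4b) val=-3 bits=0xd at bit 4: 0x00d7
prio (7b) val=14 bits=0xe at bit 8: 0x0ed7
bank (1b) val=1 bits=0x1 at bit 15: 0x8ed7
word = 0x8ed7 → little-endian bytes:
  [0]=0xd7  [1]=0x8e

d7 8e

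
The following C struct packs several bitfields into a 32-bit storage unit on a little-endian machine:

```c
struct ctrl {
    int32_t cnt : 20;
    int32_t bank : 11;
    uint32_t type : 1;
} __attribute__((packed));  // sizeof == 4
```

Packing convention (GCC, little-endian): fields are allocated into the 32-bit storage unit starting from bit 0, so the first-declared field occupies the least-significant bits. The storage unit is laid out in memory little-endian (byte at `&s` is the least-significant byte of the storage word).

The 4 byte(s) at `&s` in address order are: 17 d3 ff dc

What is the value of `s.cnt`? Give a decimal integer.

-11497

[0]=0x17 [1]=0xd3 [2]=0xff [3]=0xdc (little-endian) → word 0xdcffd317
cnt:20 @ bit 0 → (0xdcffd317>>0)&0xfffff = 0xfd317  ←
bank:11 @ bit 20 → (0xdcffd317>>20)&0x7ff = 0x5cf
type:1 @ bit 31 → (0xdcffd317>>31)&0x1 = 0x1
cnt signed 20b, MSB=1: 1037079 - 1048576 = -11497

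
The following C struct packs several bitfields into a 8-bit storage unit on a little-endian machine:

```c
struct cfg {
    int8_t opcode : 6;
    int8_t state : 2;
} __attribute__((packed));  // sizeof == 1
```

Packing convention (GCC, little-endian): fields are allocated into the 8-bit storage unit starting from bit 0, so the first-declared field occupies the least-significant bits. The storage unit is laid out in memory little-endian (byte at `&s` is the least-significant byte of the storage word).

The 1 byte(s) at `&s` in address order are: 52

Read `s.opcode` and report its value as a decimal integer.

[0]=0x52 (little-endian) → word 0x52
opcode [0+:6] = (word>>0) & 0x3f = 18  ←
state [6+:2] = (word>>6) & 0x3 = 1
opcode signed 6b, MSB=0: value = 18

18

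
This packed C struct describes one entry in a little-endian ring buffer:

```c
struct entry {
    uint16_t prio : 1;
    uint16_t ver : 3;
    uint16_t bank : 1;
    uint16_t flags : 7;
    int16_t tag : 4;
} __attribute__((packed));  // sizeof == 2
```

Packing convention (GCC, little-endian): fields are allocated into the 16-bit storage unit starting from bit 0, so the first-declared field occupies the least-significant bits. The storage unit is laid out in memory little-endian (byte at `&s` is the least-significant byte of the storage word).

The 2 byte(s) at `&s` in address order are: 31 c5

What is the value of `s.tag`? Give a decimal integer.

[0]=0x31 [1]=0xc5 (little-endian) → word 0xc531
prio [0+:1] = (word>>0) & 0x1 = 1
ver [1+:3] = (word>>1) & 0x7 = 0
bank [4+:1] = (word>>4) & 0x1 = 1
flags [5+:7] = (word>>5) & 0x7f = 41
tag [12+:4] = (word>>12) & 0xf = 12  ←
tag signed 4b, MSB=1: 12 - 16 = -4

-4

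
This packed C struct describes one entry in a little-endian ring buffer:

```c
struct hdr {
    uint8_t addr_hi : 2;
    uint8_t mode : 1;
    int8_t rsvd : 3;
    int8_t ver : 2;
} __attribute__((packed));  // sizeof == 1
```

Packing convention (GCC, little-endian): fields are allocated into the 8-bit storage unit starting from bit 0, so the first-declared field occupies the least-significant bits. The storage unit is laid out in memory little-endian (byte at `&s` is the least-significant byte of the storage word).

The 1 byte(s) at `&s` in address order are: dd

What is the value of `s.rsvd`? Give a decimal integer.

3

[0]=0xdd (little-endian) → word 0xdd
addr_hi:2 @ bit 0 → (0xdd>>0)&0x3 = 0x1
mode:1 @ bit 2 → (0xdd>>2)&0x1 = 0x1
rsvd:3 @ bit 3 → (0xdd>>3)&0x7 = 0x3  ←
ver:2 @ bit 6 → (0xdd>>6)&0x3 = 0x3
rsvd signed 3b, MSB=0: value = 3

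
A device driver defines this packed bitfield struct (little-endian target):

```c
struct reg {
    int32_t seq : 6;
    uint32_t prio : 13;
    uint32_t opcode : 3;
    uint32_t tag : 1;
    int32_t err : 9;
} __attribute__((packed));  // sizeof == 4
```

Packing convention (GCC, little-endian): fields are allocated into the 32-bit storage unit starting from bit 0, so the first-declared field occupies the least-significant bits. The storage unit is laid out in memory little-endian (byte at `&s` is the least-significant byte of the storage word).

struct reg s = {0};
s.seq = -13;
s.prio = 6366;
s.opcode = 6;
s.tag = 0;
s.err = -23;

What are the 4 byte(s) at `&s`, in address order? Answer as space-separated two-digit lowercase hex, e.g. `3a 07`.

b3 37 b6 f4

seq (6b) val=-13 bits=0x33 at bit 0: 0x00000033
prio (13b) val=6366 bits=0x18de at bit 6: 0x000637b3
opcode (3b) val=6 bits=0x6 at bit 19: 0x003637b3
tag (1b) val=0 bits=0x0 at bit 22: 0x003637b3
err (9b) val=-23 bits=0x1e9 at bit 23: 0xf4b637b3
word = 0xf4b637b3 → little-endian bytes:
  [0]=0xb3  [1]=0x37  [2]=0xb6  [3]=0xf4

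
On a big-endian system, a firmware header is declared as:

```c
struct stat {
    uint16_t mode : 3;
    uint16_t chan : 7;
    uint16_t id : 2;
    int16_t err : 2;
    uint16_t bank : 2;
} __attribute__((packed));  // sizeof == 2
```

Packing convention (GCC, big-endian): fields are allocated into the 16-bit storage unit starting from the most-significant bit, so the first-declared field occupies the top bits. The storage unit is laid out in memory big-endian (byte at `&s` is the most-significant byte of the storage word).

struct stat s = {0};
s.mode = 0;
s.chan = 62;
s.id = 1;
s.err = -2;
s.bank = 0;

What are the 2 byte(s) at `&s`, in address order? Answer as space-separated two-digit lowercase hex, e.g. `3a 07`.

0f 98

[13+:3] mode=0 & 0x7 = 0x0; word=0x0000
[6+:7] chan=62 & 0x7f = 0x3e; word=0x0f80
[4+:2] id=1 & 0x3 = 0x1; word=0x0f90
[2+:2] err=-2 & 0x3 = 0x2; word=0x0f98
[0+:2] bank=0 & 0x3 = 0x0; word=0x0f98
word = 0x0f98 → big-endian bytes:
  [0]=0x0f  [1]=0x98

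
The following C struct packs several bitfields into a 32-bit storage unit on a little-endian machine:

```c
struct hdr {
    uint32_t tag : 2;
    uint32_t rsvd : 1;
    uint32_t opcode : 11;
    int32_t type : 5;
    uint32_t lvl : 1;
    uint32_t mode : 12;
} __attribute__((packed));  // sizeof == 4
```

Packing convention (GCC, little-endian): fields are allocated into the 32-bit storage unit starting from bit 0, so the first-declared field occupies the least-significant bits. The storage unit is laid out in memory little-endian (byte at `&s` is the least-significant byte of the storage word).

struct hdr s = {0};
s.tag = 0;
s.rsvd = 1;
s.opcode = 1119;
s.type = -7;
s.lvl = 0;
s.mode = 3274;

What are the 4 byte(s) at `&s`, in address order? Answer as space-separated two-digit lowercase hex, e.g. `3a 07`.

fc 62 a6 cc

tag (2b) val=0 bits=0x0 at bit 0: 0x00000000
rsvd (1b) val=1 bits=0x1 at bit 2: 0x00000004
opcode (11b) val=1119 bits=0x45f at bit 3: 0x000022fc
type (5b) val=-7 bits=0x19 at bit 14: 0x000662fc
lvl (1b) val=0 bits=0x0 at bit 19: 0x000662fc
mode (12b) val=3274 bits=0xcca at bit 20: 0xcca662fc
word = 0xcca662fc → little-endian bytes:
  [0]=0xfc  [1]=0x62  [2]=0xa6  [3]=0xcc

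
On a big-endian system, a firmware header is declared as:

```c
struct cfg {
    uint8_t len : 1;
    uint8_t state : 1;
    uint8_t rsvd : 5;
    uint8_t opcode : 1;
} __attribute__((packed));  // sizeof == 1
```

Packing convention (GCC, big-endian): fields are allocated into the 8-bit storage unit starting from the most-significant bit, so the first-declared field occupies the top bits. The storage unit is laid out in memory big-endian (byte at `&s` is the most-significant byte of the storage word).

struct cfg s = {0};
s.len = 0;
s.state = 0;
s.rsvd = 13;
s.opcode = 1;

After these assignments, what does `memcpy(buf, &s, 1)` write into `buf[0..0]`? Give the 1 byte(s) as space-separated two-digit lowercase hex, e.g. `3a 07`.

[7+:1] len=0 & 0x1 = 0x0; word=0x00
[6+:1] state=0 & 0x1 = 0x0; word=0x00
[1+:5] rsvd=13 & 0x1f = 0xd; word=0x1a
[0+:1] opcode=1 & 0x1 = 0x1; word=0x1b
word = 0x1b → big-endian bytes:
  [0]=0x1b

1b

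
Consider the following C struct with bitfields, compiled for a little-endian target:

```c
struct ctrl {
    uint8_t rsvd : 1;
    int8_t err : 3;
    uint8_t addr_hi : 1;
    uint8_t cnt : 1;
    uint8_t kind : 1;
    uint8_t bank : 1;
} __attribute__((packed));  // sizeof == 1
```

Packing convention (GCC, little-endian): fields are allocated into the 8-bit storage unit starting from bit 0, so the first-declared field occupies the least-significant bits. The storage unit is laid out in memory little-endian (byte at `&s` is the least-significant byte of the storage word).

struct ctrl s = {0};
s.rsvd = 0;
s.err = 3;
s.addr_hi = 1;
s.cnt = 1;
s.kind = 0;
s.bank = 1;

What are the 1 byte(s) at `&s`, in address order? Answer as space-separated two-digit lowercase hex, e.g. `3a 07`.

b6

rsvd (1b) val=0 bits=0x0 at bit 0: 0x00
err (3b) val=3 bits=0x3 at bit 1: 0x06
addr_hi (1b) val=1 bits=0x1 at bit 4: 0x16
cnt (1b) val=1 bits=0x1 at bit 5: 0x36
kind (1b) val=0 bits=0x0 at bit 6: 0x36
bank (1b) val=1 bits=0x1 at bit 7: 0xb6
word = 0xb6 → little-endian bytes:
  [0]=0xb6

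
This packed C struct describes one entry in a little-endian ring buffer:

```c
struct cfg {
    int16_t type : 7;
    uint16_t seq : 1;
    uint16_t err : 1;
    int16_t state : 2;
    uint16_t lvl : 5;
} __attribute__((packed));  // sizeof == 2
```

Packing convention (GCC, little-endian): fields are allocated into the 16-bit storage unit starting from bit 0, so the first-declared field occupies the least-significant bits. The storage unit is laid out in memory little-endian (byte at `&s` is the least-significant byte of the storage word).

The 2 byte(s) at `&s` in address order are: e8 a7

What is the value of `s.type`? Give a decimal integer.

-24

[0]=0xe8 [1]=0xa7 (little-endian) → word 0xa7e8
type:7 @ bit 0 → (0xa7e8>>0)&0x7f = 0x68  ←
seq:1 @ bit 7 → (0xa7e8>>7)&0x1 = 0x1
err:1 @ bit 8 → (0xa7e8>>8)&0x1 = 0x1
state:2 @ bit 9 → (0xa7e8>>9)&0x3 = 0x3
lvl:5 @ bit 11 → (0xa7e8>>11)&0x1f = 0x14
type signed 7b, MSB=1: 104 - 128 = -24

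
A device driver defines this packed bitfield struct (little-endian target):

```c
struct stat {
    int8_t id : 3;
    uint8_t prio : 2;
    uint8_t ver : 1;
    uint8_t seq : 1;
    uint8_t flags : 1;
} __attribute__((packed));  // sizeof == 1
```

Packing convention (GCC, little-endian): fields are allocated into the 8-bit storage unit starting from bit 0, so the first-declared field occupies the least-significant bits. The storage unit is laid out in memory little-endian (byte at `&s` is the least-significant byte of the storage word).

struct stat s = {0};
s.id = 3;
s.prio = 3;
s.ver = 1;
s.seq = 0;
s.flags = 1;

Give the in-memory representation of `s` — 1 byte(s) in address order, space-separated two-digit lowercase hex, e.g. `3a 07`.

bb

[0+:3] id=3 & 0x7 = 0x3; word=0x03
[3+:2] prio=3 & 0x3 = 0x3; word=0x1b
[5+:1] ver=1 & 0x1 = 0x1; word=0x3b
[6+:1] seq=0 & 0x1 = 0x0; word=0x3b
[7+:1] flags=1 & 0x1 = 0x1; word=0xbb
word = 0xbb → little-endian bytes:
  [0]=0xbb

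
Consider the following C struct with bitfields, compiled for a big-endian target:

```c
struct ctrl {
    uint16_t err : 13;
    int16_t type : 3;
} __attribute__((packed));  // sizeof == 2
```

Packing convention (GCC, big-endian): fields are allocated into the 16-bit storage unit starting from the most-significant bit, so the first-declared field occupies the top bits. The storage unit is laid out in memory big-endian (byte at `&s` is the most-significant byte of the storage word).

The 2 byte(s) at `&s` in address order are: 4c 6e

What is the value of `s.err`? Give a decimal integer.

[0]=0x4c [1]=0x6e (big-endian) → word 0x4c6e
err:13 @ bit 3 → (0x4c6e>>3)&0x1fff = 0x98d  ←
type:3 @ bit 0 → (0x4c6e>>0)&0x7 = 0x6

2445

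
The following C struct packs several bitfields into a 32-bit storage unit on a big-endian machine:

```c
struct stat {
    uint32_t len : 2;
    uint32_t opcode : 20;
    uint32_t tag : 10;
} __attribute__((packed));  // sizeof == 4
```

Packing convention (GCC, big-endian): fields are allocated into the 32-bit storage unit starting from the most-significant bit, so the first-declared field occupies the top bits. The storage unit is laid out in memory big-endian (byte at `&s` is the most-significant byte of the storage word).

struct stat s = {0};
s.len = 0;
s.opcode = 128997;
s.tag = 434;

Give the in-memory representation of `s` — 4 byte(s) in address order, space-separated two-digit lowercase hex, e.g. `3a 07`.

07 df 95 b2

len (2b) val=0 bits=0x0 at bit 30: 0x00000000
opcode (20b) val=128997 bits=0x1f7e5 at bit 10: 0x07df9400
tag (10b) val=434 bits=0x1b2 at bit 0: 0x07df95b2
word = 0x07df95b2 → big-endian bytes:
  [0]=0x07  [1]=0xdf  [2]=0x95  [3]=0xb2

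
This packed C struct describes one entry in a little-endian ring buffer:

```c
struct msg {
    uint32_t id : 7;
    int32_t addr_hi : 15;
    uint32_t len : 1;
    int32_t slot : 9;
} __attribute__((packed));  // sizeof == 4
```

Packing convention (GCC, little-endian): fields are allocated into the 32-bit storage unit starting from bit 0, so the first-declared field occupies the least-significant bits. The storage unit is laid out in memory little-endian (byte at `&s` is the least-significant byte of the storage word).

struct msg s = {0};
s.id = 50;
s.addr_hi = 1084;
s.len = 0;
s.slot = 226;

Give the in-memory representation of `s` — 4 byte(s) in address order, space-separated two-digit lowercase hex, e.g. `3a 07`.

32 1e 02 71

[0+:7] id=50 & 0x7f = 0x32; word=0x00000032
[7+:15] addr_hi=1084 & 0x7fff = 0x43c; word=0x00021e32
[22+:1] len=0 & 0x1 = 0x0; word=0x00021e32
[23+:9] slot=226 & 0x1ff = 0xe2; word=0x71021e32
word = 0x71021e32 → little-endian bytes:
  [0]=0x32  [1]=0x1e  [2]=0x02  [3]=0x71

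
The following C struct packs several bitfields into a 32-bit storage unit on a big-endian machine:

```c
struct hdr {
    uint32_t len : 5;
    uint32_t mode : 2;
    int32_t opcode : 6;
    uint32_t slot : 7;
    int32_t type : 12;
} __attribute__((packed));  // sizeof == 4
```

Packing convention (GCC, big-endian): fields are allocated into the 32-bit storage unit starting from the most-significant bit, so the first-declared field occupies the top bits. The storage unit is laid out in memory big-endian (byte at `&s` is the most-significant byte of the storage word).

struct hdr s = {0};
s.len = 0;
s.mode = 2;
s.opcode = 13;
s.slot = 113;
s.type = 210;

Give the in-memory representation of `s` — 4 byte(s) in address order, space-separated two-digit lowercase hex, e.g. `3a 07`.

04 6f 10 d2

[27+:5] len=0 & 0x1f = 0x0; word=0x00000000
[25+:2] mode=2 & 0x3 = 0x2; word=0x04000000
[19+:6] opcode=13 & 0x3f = 0xd; word=0x04680000
[12+:7] slot=113 & 0x7f = 0x71; word=0x046f1000
[0+:12] type=210 & 0xfff = 0xd2; word=0x046f10d2
word = 0x046f10d2 → big-endian bytes:
  [0]=0x04  [1]=0x6f  [2]=0x10  [3]=0xd2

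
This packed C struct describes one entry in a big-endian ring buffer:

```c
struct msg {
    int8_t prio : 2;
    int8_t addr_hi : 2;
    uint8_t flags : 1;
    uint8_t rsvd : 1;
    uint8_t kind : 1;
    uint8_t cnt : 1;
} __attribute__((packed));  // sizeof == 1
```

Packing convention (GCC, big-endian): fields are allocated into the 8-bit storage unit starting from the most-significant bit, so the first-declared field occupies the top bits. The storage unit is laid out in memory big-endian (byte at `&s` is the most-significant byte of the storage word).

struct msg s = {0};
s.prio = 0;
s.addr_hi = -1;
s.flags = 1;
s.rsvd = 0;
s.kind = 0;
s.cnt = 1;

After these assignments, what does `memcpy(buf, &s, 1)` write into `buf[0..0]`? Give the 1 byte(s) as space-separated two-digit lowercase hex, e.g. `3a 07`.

39

[6+:2] prio=0 & 0x3 = 0x0; word=0x00
[4+:2] addr_hi=-1 & 0x3 = 0x3; word=0x30
[3+:1] flags=1 & 0x1 = 0x1; word=0x38
[2+:1] rsvd=0 & 0x1 = 0x0; word=0x38
[1+:1] kind=0 & 0x1 = 0x0; word=0x38
[0+:1] cnt=1 & 0x1 = 0x1; word=0x39
word = 0x39 → big-endian bytes:
  [0]=0x39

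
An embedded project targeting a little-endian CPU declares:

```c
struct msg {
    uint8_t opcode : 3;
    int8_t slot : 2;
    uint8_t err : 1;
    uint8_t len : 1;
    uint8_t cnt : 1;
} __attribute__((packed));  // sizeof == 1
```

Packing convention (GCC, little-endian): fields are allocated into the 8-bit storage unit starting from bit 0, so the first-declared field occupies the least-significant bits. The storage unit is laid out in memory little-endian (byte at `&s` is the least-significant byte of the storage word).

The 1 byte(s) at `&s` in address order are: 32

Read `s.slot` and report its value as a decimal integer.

-2

[0]=0x32 (little-endian) → word 0x32
opcode:3 @ bit 0 → (0x32>>0)&0x7 = 0x2
slot:2 @ bit 3 → (0x32>>3)&0x3 = 0x2  ←
err:1 @ bit 5 → (0x32>>5)&0x1 = 0x1
len:1 @ bit 6 → (0x32>>6)&0x1 = 0x0
cnt:1 @ bit 7 → (0x32>>7)&0x1 = 0x0
slot signed 2b, MSB=1: 2 - 4 = -2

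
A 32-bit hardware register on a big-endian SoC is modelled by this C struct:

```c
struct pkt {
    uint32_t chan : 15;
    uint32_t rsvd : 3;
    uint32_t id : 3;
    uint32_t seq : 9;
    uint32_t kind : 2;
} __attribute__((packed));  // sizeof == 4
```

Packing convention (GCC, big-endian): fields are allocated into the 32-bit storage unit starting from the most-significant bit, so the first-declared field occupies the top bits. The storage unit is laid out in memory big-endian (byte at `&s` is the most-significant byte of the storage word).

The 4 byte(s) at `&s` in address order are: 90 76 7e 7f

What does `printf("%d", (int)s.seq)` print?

415

[0]=0x90 [1]=0x76 [2]=0x7e [3]=0x7f (big-endian) → word 0x90767e7f
chan:15 @ bit 17 → (0x90767e7f>>17)&0x7fff = 0x483b
rsvd:3 @ bit 14 → (0x90767e7f>>14)&0x7 = 0x1
id:3 @ bit 11 → (0x90767e7f>>11)&0x7 = 0x7
seq:9 @ bit 2 → (0x90767e7f>>2)&0x1ff = 0x19f  ←
kind:2 @ bit 0 → (0x90767e7f>>0)&0x3 = 0x3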